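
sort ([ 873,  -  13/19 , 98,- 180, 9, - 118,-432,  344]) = [ - 432 , - 180, - 118,- 13/19, 9,98,344,873]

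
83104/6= 41552/3  =  13850.67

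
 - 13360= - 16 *835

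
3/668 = 3/668= 0.00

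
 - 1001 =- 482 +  - 519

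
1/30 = 1/30  =  0.03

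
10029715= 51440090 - 41410375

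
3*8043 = 24129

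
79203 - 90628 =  - 11425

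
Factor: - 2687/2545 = - 5^( - 1)*509^( - 1)*2687^1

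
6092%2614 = 864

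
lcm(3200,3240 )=259200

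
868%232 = 172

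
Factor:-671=-11^1*61^1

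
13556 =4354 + 9202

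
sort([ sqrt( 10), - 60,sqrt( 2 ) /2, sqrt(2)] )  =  [ - 60,sqrt(2 ) /2,sqrt( 2 ),  sqrt(10 )] 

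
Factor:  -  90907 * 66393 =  - 3^3*2459^1*90907^1 = - 6035588451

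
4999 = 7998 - 2999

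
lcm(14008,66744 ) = 1134648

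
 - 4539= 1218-5757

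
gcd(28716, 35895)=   7179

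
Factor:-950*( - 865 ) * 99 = 2^1*3^2*5^3*11^1*19^1* 173^1 = 81353250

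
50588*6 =303528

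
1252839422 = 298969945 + 953869477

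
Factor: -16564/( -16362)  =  82/81 = 2^1*3^( - 4 ) * 41^1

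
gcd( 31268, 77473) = 1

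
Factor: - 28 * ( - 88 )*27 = 66528 = 2^5*3^3*7^1*11^1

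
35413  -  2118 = 33295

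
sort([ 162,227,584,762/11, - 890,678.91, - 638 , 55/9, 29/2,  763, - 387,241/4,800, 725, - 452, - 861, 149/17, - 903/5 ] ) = [ - 890, - 861, - 638, - 452, - 387, - 903/5,  55/9, 149/17,29/2,  241/4, 762/11, 162,227, 584,678.91,725,763, 800 ]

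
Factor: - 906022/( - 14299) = 2^1 * 13^1*79^(  -  1) * 181^(-1 ) * 34847^1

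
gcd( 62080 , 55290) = 970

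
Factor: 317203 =17^1 * 47^1*397^1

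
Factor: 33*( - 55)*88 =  - 2^3*3^1 * 5^1*11^3 = - 159720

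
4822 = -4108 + 8930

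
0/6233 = 0 = 0.00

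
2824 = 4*706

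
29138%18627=10511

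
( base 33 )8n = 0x11f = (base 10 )287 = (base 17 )gf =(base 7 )560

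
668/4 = 167= 167.00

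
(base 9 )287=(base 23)AB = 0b11110001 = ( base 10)241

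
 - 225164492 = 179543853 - 404708345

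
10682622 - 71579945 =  - 60897323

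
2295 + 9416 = 11711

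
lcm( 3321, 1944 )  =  79704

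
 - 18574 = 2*( - 9287)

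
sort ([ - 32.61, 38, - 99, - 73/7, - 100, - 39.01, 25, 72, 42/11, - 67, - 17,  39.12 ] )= [ - 100, - 99, - 67, - 39.01, - 32.61,- 17,- 73/7,42/11, 25, 38, 39.12,72]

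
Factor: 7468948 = 2^2 * 1867237^1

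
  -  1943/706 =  - 1943/706 = - 2.75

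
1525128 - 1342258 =182870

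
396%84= 60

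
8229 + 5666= 13895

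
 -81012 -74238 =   -  155250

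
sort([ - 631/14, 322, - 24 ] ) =[ - 631/14, - 24,322 ]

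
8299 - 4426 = 3873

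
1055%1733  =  1055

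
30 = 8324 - 8294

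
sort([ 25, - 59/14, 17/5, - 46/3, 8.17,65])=[ - 46/3, - 59/14,17/5,8.17,25, 65]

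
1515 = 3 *505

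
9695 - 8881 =814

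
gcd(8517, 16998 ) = 3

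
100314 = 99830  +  484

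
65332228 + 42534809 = 107867037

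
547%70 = 57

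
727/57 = 727/57 = 12.75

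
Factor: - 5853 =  - 3^1*1951^1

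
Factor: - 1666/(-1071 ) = 14/9 = 2^1*3^( - 2 )*7^1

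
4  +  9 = 13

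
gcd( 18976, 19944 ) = 8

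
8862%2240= 2142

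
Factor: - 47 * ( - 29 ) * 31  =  42253 = 29^1 *31^1*47^1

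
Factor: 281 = 281^1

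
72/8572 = 18/2143 = 0.01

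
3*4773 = 14319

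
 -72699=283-72982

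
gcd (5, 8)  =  1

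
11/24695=1/2245= 0.00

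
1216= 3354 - 2138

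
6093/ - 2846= - 6093/2846 = - 2.14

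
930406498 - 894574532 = 35831966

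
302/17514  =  151/8757 = 0.02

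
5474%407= 183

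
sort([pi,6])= [ pi,6 ] 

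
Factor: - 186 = -2^1*3^1*31^1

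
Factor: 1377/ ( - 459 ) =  - 3= - 3^1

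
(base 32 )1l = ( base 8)65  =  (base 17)32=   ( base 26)21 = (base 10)53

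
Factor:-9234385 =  - 5^1*23^1*59^1*1361^1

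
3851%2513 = 1338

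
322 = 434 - 112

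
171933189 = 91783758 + 80149431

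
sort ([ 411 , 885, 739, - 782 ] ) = [  -  782, 411, 739,885 ]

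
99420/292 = 340 + 35/73 = 340.48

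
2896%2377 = 519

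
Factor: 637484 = 2^2*31^1*53^1 *97^1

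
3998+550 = 4548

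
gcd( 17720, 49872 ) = 8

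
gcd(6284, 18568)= 4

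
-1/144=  - 1 + 143/144 = - 0.01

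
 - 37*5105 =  - 188885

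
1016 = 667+349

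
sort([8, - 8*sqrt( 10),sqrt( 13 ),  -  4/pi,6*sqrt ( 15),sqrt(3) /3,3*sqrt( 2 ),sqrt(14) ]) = [ -8*sqrt(10), - 4/pi,sqrt( 3)/3,sqrt(13) , sqrt( 14), 3*sqrt( 2),  8,6*sqrt(15 ) ]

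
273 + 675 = 948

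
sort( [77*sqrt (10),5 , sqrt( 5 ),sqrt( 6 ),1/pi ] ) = [1/pi,sqrt( 5 ),  sqrt( 6 ), 5,77 *sqrt( 10 )]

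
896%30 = 26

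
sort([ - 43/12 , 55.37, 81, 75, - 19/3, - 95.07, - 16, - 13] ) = [ - 95.07, - 16, - 13, - 19/3, - 43/12, 55.37, 75,81]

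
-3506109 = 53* ( - 66153) 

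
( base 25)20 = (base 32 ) 1i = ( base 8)62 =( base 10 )50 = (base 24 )22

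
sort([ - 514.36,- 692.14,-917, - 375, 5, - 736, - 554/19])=[-917, - 736,-692.14,-514.36,-375,- 554/19, 5 ] 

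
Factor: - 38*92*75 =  - 2^3*3^1*5^2*19^1*23^1 = - 262200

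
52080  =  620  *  84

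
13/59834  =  13/59834  =  0.00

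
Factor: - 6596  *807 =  - 2^2*3^1*17^1*97^1 * 269^1 = - 5322972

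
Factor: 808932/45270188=202233/11317547 = 3^1*67411^1 * 11317547^(-1) 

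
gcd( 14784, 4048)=176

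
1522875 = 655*2325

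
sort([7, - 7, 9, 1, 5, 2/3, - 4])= [  -  7, - 4, 2/3, 1, 5, 7,9]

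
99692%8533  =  5829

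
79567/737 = 107+708/737 = 107.96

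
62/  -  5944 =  - 1 + 2941/2972=-0.01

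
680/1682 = 340/841 = 0.40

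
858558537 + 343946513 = 1202505050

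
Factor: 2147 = 19^1* 113^1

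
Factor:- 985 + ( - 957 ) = -1942 = -  2^1*971^1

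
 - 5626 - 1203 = - 6829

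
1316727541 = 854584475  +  462143066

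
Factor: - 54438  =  -2^1*3^1*43^1*211^1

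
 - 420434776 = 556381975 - 976816751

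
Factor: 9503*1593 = 3^3 * 13^1 *17^1 * 43^1 * 59^1  =  15138279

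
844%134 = 40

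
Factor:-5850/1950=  - 3 = -3^1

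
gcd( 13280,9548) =4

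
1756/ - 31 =-57+ 11/31 = - 56.65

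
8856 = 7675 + 1181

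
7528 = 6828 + 700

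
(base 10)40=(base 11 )37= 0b101000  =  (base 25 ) 1F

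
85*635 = 53975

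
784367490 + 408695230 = 1193062720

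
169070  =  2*84535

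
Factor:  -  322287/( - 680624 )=447/944 = 2^ (-4)*3^1*59^( - 1)*  149^1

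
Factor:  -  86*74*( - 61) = 2^2*37^1*43^1*61^1 = 388204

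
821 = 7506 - 6685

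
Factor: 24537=3^1*8179^1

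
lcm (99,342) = 3762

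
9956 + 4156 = 14112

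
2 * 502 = 1004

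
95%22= 7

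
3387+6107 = 9494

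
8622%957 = 9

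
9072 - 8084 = 988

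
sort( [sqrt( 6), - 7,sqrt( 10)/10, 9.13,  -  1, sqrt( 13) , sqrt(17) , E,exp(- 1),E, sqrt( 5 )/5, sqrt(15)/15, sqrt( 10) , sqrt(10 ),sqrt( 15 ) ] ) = [ - 7,-1,  sqrt(15 ) /15, sqrt( 10 ) /10, exp ( - 1),sqrt( 5) /5,sqrt( 6 ), E,  E,sqrt( 10), sqrt( 10),sqrt( 13),sqrt(15),sqrt(17), 9.13]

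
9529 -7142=2387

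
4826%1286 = 968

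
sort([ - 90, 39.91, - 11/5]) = [ - 90,  -  11/5,  39.91]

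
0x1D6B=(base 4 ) 1311223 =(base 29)8RK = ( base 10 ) 7531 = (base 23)e5a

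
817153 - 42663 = 774490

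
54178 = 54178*1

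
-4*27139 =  - 108556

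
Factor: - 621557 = - 29^1 * 21433^1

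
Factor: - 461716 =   -  2^2*115429^1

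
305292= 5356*57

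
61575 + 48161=109736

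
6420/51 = 2140/17 = 125.88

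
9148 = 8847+301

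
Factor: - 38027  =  -11^1 * 3457^1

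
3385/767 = 4 + 317/767 = 4.41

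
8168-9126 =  - 958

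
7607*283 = 2152781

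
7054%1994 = 1072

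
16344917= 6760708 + 9584209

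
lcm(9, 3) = 9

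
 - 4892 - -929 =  - 3963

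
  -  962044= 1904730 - 2866774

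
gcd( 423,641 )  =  1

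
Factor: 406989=3^2 * 11^1*4111^1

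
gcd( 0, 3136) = 3136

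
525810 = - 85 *( - 6186)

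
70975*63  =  4471425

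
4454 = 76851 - 72397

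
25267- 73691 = - 48424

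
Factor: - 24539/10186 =  -  53/22 = -2^( - 1)*11^( - 1)*53^1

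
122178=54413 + 67765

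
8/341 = 8/341 = 0.02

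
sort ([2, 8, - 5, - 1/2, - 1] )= [- 5, - 1, - 1/2,  2,8] 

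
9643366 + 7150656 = 16794022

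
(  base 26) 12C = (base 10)740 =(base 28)qc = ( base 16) 2E4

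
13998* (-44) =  - 615912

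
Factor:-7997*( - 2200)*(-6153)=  - 2^3*3^1*5^2 * 7^1*11^2 * 293^1*727^1 = - 108252190200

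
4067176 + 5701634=9768810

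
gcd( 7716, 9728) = 4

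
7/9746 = 7/9746 = 0.00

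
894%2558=894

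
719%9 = 8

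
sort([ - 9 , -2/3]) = [-9, - 2/3 ] 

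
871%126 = 115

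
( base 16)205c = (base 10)8284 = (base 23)FF4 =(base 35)6QO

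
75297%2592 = 129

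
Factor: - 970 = - 2^1*5^1*97^1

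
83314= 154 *541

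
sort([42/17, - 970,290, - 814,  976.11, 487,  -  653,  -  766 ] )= [ - 970,-814, -766, - 653, 42/17,290, 487,976.11] 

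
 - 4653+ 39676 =35023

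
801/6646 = 801/6646  =  0.12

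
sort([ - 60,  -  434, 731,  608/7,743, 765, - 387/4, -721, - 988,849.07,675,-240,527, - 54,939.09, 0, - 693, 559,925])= [ - 988,- 721, - 693, - 434, - 240,  -  387/4, - 60, - 54,0,608/7 , 527,559 , 675, 731,743, 765,849.07,925, 939.09 ] 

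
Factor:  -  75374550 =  - 2^1*3^4 *5^2*37^1 * 503^1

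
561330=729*770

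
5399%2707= 2692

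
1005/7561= 1005/7561=0.13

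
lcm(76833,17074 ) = 153666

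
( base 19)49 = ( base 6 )221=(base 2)1010101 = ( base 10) 85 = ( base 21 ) 41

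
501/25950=167/8650= 0.02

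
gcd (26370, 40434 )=1758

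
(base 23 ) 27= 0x35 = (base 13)41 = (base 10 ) 53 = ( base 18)2H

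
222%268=222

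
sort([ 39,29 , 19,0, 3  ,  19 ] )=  [0 , 3,19, 19, 29, 39 ] 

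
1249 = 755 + 494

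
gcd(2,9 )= 1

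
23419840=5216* 4490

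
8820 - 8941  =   - 121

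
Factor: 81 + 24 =105 = 3^1*5^1*7^1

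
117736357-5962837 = 111773520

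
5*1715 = 8575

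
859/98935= 859/98935=0.01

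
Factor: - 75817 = - 7^1*10831^1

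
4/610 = 2/305 = 0.01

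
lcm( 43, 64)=2752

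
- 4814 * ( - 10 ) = 48140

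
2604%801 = 201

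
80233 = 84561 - 4328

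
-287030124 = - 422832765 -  -135802641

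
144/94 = 1 + 25/47 = 1.53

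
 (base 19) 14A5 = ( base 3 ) 102122202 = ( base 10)8498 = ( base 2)10000100110010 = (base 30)9D8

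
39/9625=39/9625 = 0.00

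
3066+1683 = 4749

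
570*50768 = 28937760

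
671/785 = 671/785 = 0.85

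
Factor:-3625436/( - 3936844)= 906359/984211=523^1*1733^1*984211^ ( - 1) 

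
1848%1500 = 348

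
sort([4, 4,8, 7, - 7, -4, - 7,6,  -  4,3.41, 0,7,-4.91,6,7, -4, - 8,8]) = [ - 8, - 7,- 7, - 4.91, - 4, - 4, - 4,0,  3.41,4,  4,6, 6,7,7, 7, 8,8]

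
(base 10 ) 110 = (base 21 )55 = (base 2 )1101110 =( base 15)75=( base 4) 1232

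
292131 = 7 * 41733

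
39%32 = 7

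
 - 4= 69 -73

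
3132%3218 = 3132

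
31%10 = 1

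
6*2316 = 13896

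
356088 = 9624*37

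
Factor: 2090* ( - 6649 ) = -2^1*5^1*11^1*19^1*61^1*109^1= - 13896410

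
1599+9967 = 11566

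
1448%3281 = 1448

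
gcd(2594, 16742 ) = 2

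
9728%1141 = 600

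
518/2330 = 259/1165   =  0.22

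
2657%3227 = 2657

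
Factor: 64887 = 3^1  *  43^1 * 503^1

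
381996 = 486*786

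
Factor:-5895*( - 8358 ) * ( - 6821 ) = - 2^1*3^3 * 5^1*7^1*19^1 * 131^1 * 199^1*  359^1 = -336073466610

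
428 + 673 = 1101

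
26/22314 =13/11157 = 0.00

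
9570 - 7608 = 1962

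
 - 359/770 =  - 1 + 411/770 = - 0.47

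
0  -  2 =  - 2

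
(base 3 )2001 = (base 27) 21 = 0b110111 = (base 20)2F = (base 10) 55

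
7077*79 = 559083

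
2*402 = 804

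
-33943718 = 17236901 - 51180619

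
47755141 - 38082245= 9672896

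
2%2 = 0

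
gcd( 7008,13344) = 96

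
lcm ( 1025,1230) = 6150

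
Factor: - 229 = - 229^1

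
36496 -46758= - 10262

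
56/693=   8/99 = 0.08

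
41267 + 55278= 96545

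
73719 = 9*8191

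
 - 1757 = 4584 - 6341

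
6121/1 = 6121 = 6121.00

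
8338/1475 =5 + 963/1475=5.65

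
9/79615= 9/79615 = 0.00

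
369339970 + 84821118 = 454161088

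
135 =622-487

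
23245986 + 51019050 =74265036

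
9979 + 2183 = 12162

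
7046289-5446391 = 1599898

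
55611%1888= 859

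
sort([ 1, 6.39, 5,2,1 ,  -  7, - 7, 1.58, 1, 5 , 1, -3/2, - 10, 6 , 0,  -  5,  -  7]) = [ - 10,-7, - 7,- 7, - 5, - 3/2,0,1,  1, 1, 1 , 1.58,  2, 5, 5, 6, 6.39]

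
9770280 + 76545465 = 86315745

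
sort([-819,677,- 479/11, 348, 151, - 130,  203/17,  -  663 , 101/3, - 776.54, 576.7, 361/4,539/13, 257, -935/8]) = [-819, - 776.54, - 663, - 130, - 935/8 , - 479/11,  203/17 , 101/3 , 539/13, 361/4, 151,257, 348, 576.7,677]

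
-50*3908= -195400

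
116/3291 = 116/3291 = 0.04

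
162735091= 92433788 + 70301303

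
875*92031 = 80527125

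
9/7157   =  9/7157 = 0.00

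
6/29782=3/14891 = 0.00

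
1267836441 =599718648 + 668117793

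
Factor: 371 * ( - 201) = - 3^1*7^1  *  53^1*67^1 = - 74571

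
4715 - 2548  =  2167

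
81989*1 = 81989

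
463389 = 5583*83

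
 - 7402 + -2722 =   -  10124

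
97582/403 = 97582/403 = 242.14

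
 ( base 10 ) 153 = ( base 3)12200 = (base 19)81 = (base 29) 58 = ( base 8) 231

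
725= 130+595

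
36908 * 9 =332172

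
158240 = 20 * 7912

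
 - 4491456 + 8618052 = 4126596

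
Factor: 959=7^1 * 137^1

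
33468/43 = 33468/43 = 778.33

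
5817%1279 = 701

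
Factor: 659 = 659^1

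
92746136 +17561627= 110307763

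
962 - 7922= -6960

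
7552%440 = 72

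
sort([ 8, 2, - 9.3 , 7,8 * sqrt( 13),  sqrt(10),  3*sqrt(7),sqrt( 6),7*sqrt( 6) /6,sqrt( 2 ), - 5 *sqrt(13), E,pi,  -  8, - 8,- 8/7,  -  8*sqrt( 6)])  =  [  -  8* sqrt( 6), - 5 * sqrt(13), - 9.3, - 8,-8, - 8/7,sqrt(2 ),2, sqrt(6),E, 7 * sqrt( 6) /6,  pi,  sqrt( 10 ), 7 , 3*sqrt( 7), 8,8*sqrt( 13) ]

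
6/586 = 3/293 = 0.01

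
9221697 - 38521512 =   -  29299815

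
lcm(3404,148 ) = 3404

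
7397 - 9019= - 1622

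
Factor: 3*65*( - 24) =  - 4680 = - 2^3*3^2*5^1*13^1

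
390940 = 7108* 55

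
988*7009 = 6924892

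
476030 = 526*905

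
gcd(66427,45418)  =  1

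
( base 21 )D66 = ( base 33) 5CO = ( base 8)13351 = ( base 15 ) 1b10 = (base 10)5865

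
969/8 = 121 + 1/8 = 121.12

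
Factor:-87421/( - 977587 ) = 13^( - 1 )*139^(  -  1 )*541^ ( - 1)*87421^1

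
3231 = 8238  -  5007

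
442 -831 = -389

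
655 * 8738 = 5723390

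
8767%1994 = 791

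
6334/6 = 1055 + 2/3 = 1055.67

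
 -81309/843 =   -  27103/281 = - 96.45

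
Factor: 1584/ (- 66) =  -24 =- 2^3*3^1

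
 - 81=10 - 91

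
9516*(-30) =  - 285480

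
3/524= 3/524  =  0.01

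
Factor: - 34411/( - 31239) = 3^( - 3) * 89^( - 1)*2647^1 = 2647/2403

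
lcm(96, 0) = 0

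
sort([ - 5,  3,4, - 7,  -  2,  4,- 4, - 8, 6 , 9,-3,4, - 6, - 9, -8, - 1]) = [ - 9, - 8, - 8,-7, - 6,- 5,-4, - 3, - 2, - 1 , 3,4,4,4,  6,  9]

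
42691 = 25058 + 17633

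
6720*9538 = 64095360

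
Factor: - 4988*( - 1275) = 2^2 * 3^1*5^2 * 17^1 *29^1*43^1 = 6359700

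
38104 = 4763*8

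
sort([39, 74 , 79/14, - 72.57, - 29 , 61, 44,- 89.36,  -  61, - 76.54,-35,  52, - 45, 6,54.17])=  [ - 89.36, - 76.54, - 72.57,  -  61, - 45, - 35, - 29, 79/14,6 , 39, 44 , 52, 54.17, 61, 74] 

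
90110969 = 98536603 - 8425634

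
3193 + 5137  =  8330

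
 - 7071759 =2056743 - 9128502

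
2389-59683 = -57294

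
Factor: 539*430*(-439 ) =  - 2^1*5^1*7^2*11^1*  43^1 * 439^1 = - 101747030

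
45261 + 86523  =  131784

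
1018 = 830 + 188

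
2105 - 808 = 1297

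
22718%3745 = 248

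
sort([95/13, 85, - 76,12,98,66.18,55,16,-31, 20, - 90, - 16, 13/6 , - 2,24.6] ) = [  -  90,-76, - 31, - 16,  -  2,13/6, 95/13,  12, 16,20,24.6,55, 66.18, 85,  98 ] 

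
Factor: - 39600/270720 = -55/376 = - 2^( - 3 ) * 5^1*11^1 *47^(-1) 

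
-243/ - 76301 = 243/76301  =  0.00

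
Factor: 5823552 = 2^6 * 3^1*7^2 * 619^1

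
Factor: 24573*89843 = 2207712039 = 3^1*13^1*6911^1*8191^1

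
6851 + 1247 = 8098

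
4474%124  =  10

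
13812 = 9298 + 4514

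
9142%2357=2071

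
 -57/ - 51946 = 3/2734 = 0.00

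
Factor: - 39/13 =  - 3^1  =  - 3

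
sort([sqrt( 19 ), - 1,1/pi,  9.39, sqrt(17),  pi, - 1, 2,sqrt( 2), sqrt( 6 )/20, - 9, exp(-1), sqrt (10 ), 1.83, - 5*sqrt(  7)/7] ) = [  -  9, - 5*sqrt( 7) /7,-1, - 1, sqrt( 6)/20, 1/pi,exp( -1 ), sqrt(2), 1.83,2, pi, sqrt( 10), sqrt( 17), sqrt( 19),9.39 ]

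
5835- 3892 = 1943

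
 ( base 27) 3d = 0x5e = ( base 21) 4a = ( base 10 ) 94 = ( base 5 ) 334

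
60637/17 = 60637/17 = 3566.88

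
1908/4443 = 636/1481 = 0.43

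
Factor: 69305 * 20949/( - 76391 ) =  - 1451870445/76391=- 3^1 * 5^1*7^( - 2 ) * 83^1*167^1 * 1559^( - 1) * 6983^1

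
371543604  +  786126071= 1157669675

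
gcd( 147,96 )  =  3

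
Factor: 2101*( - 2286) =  - 4802886 = - 2^1*3^2*11^1*127^1 * 191^1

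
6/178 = 3/89 = 0.03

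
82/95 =82/95= 0.86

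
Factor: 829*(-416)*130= - 44832320 = - 2^6*5^1*13^2*829^1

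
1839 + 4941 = 6780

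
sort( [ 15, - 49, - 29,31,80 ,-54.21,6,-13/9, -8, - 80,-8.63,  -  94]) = [-94, - 80, - 54.21, - 49, - 29,-8.63 , - 8 ,-13/9, 6, 15,31,80 ]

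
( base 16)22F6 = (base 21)K64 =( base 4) 2023312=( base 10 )8950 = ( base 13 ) 40c6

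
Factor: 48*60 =2880 = 2^6 * 3^2*5^1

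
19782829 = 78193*253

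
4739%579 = 107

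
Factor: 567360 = 2^6 * 3^2 * 5^1*197^1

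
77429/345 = 224 + 149/345 = 224.43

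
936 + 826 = 1762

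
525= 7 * 75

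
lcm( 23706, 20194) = 545238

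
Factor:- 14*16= - 224 = -2^5*7^1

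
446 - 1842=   -  1396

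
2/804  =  1/402  =  0.00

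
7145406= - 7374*( - 969)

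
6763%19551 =6763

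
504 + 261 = 765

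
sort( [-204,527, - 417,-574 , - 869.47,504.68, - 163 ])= [ - 869.47,- 574, - 417,  -  204,-163, 504.68, 527 ]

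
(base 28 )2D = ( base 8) 105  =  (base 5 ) 234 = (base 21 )36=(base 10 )69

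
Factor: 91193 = 91193^1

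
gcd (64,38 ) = 2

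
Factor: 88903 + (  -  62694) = 26209^1 =26209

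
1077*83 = 89391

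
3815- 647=3168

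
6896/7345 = 6896/7345 =0.94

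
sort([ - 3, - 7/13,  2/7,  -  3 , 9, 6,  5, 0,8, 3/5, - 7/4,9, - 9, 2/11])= [ - 9, - 3, - 3,-7/4, - 7/13, 0,2/11, 2/7, 3/5  ,  5,6, 8,9 , 9 ] 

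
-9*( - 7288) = 65592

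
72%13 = 7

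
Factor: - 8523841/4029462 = -2^ ( -1)  *3^( - 2)* 23^(-1 ) *9733^(-1)*8523841^1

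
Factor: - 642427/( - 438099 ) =3^( - 1 )*146033^( - 1 )*642427^1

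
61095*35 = 2138325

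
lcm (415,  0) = 0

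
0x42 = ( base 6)150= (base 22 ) 30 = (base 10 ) 66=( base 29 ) 28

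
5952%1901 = 249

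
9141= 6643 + 2498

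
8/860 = 2/215 = 0.01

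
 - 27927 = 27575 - 55502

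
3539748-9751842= - 6212094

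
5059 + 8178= 13237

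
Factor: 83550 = 2^1*3^1*5^2 * 557^1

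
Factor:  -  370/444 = -5/6 = - 2^( - 1 )*3^ ( - 1)*  5^1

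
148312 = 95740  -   - 52572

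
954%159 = 0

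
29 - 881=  - 852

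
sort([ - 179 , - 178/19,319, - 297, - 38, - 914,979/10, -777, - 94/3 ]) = [-914, - 777, - 297 , - 179, - 38 , - 94/3, - 178/19 , 979/10,319]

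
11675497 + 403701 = 12079198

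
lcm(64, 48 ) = 192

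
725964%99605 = 28729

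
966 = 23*42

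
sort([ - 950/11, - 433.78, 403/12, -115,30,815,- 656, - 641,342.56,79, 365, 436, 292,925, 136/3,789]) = [ - 656 , - 641, -433.78, - 115, - 950/11, 30, 403/12, 136/3,79, 292,  342.56, 365, 436, 789, 815, 925] 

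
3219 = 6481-3262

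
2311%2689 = 2311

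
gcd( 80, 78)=2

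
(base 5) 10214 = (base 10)684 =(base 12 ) 490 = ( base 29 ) nh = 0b1010101100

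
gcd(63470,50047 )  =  1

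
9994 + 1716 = 11710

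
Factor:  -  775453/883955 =- 5^(  -  1 ) * 7^1*47^1*2357^1*176791^( - 1 ) 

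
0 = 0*8257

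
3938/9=3938/9= 437.56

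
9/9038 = 9/9038 = 0.00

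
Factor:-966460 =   -  2^2*5^1*11^1 * 23^1*191^1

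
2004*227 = 454908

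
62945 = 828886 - 765941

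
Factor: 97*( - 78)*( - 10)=2^2*3^1*5^1*13^1*97^1  =  75660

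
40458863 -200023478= - 159564615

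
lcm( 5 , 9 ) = 45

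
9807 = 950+8857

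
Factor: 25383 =3^1* 8461^1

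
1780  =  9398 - 7618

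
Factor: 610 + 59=669 = 3^1*223^1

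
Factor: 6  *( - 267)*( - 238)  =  381276 = 2^2 * 3^2 *7^1*17^1*89^1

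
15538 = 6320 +9218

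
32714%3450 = 1664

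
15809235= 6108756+9700479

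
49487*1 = 49487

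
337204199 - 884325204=- 547121005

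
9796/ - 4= - 2449 + 0/1 = - 2449.00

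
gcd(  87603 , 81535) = 1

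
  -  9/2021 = -9/2021 = -0.00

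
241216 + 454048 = 695264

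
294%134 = 26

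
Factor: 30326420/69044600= 2^( - 1)*5^( - 1 )*23^1*97^( - 1)*3559^ ( - 1)*65927^1 = 1516321/3452230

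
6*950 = 5700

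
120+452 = 572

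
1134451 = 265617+868834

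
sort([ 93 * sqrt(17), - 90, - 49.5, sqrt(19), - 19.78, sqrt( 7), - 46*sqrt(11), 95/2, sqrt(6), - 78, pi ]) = [ - 46 * sqrt(11), - 90, - 78,- 49.5, - 19.78,sqrt(6), sqrt(7),  pi , sqrt(19) , 95/2, 93*sqrt(17)]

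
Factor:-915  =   - 3^1*5^1* 61^1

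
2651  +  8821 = 11472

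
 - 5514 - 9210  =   - 14724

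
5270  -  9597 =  - 4327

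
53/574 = 53/574 = 0.09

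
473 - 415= 58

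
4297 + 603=4900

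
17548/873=20+ 88/873 = 20.10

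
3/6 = 1/2 =0.50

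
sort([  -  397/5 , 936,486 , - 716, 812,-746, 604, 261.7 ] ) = [-746 , - 716,-397/5, 261.7, 486,604,812 , 936]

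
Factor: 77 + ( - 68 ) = 9 = 3^2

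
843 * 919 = 774717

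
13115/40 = 327 + 7/8 = 327.88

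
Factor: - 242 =  -  2^1*11^2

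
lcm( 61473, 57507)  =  1782717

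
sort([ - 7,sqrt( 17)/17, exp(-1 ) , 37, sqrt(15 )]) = [-7, sqrt( 17 ) /17 , exp( - 1 ), sqrt( 15),37]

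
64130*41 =2629330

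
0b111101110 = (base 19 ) 170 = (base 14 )274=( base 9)608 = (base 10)494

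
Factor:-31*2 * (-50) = 3100  =  2^2*5^2*31^1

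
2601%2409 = 192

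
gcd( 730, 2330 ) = 10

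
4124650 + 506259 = 4630909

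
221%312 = 221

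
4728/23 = 205 + 13/23 = 205.57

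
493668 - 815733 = - 322065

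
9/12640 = 9/12640=0.00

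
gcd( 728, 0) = 728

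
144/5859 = 16/651  =  0.02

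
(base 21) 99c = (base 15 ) 1380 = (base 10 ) 4170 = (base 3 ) 12201110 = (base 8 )10112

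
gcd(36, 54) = 18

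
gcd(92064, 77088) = 96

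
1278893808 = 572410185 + 706483623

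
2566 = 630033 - 627467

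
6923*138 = 955374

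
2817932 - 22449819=  -  19631887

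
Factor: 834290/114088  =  417145/57044 = 2^( - 2) * 5^1*13^( - 1)*19^1*1097^( - 1 )*4391^1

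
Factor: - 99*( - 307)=3^2 * 11^1*307^1 = 30393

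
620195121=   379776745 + 240418376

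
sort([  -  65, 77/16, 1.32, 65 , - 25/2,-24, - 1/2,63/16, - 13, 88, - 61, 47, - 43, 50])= [-65, - 61, - 43, - 24, - 13, - 25/2, - 1/2 , 1.32,63/16,77/16,47, 50, 65, 88] 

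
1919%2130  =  1919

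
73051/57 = 1281 + 34/57  =  1281.60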